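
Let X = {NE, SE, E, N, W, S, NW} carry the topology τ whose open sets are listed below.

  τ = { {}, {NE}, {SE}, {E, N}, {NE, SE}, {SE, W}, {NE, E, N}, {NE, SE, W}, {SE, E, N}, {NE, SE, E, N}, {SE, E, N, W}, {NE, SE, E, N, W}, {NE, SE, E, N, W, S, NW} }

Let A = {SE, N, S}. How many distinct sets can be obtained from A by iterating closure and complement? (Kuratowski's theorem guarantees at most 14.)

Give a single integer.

12

complement {NE, E, W, NW}; its interior {NE}; cl(A) = X∖{NE} = {SE, E, N, W, S, NW}
With k = closure, c = complement:
  1. A     = {SE, N, S}
  2. kA    = {SE, E, N, W, S, NW}
  3. cA    = {NE, E, W, NW}
  4. ckA   = {NE}
  5. kcA   = {NE, E, N, W, S, NW}
  6. kckA  = {NE, S, NW}
  7. ckcA  = {SE}
  8. ckckA = {SE, E, N, W}
  9. kckcA = {SE, W, S, NW}
  10. ckckcA = {NE, E, N}
  11. kckckcA = {NE, E, N, S, NW}
  12. ckckckcA = {SE, W}
k, c of each give nothing new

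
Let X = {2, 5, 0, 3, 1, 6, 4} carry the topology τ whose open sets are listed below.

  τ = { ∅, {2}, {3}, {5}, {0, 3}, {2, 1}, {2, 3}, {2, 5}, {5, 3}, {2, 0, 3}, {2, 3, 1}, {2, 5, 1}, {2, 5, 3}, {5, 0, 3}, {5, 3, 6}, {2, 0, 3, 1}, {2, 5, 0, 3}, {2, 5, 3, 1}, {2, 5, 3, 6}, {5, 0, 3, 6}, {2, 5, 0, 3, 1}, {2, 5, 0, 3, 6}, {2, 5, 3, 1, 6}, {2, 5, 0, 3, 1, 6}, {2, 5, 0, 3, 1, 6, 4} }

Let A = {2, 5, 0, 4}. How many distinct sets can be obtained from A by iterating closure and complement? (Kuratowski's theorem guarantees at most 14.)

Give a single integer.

cl via duality: int({3, 1, 6}) = {3}, so X∖{3} = {2, 5, 0, 1, 6, 4}
Write k for closure, c for complement:
  1. A     = {2, 5, 0, 4}
  2. kA    = {2, 5, 0, 1, 6, 4}
  3. cA    = {3, 1, 6}
  4. ckA   = {3}
  5. kcA   = {0, 3, 1, 6, 4}
  6. kckA  = {0, 3, 6, 4}
  7. ckcA  = {2, 5}
  8. ckckA = {2, 5, 1}
  9. kckcA = {2, 5, 1, 6, 4}
  10. ckckcA = {0, 3}
applying k or c yields no new set

10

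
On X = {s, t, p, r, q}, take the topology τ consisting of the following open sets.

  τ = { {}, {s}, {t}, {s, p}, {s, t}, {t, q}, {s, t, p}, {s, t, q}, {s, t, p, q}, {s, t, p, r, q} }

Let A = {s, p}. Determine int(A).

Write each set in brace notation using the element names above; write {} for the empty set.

{s, p}

open subsets of A: {}, {s}, {s, p}; so int(A) = {s, p}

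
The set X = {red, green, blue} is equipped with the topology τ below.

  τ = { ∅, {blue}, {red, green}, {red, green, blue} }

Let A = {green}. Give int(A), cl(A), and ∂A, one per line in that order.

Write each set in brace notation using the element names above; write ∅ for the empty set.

int(A) = ∅
cl(A)  = {red, green}
∂A     = {red, green}

interior: largest open inside A is ∅ (from ∅)
cl via duality: int({red, blue}) = {blue}, so X∖{blue} = {red, green}
cl∖int = {red, green}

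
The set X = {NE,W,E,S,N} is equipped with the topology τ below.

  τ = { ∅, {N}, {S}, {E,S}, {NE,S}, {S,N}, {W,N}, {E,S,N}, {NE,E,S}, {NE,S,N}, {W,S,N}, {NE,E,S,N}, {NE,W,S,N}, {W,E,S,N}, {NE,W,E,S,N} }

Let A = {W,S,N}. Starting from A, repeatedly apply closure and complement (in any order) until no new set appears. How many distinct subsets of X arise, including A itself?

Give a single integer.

cl via duality: int({NE,E}) = ∅, so X∖∅ = {NE,W,E,S,N}
Write k for closure, c for complement:
  1. A     = {W,S,N}
  2. kA    = {NE,W,E,S,N}
  3. cA    = {NE,E}
  4. ckA   = ∅
applying k or c yields no new set

4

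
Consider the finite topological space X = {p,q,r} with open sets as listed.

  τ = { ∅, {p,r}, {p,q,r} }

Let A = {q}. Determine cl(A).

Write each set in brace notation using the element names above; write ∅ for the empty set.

{q}

cl via duality: int({p,r}) = {p,r}, so X∖{p,r} = {q}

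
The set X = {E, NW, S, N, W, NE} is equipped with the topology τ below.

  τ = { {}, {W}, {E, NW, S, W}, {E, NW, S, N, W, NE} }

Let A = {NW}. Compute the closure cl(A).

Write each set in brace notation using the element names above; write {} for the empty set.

{E, NW, S, N, NE}

cl via duality: int({E, S, N, W, NE}) = {W}, so X∖{W} = {E, NW, S, N, NE}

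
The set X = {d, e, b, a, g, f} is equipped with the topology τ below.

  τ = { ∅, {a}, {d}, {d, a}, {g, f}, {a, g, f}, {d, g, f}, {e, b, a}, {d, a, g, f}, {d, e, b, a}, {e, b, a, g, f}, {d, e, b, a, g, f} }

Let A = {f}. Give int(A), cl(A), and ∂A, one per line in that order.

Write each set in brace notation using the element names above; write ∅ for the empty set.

int(A) = ∅
cl(A)  = {g, f}
∂A     = {g, f}

U open, U⊆A: ∅. int(A) = ⋃ = ∅
X∖A={d, e, b, a, g}, int(X∖A)={d, e, b, a}, hence cl(A)={g, f}
∂A: remove int from cl → {g, f}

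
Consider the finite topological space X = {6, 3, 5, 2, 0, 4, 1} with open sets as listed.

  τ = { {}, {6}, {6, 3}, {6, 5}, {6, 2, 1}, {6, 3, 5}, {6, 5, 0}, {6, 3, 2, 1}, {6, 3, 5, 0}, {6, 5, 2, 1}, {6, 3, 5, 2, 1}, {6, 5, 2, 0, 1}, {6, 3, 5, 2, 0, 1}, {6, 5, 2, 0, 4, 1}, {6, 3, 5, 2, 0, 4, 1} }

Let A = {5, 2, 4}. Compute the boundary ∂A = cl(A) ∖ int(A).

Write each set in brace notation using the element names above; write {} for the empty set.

open subsets of A: {}; so int(A) = {}
closure: X∖int(X∖A) = X∖{6, 3} = {5, 2, 0, 4, 1}
∂A = {5, 2, 0, 4, 1} minus {} = {5, 2, 0, 4, 1}

{5, 2, 0, 4, 1}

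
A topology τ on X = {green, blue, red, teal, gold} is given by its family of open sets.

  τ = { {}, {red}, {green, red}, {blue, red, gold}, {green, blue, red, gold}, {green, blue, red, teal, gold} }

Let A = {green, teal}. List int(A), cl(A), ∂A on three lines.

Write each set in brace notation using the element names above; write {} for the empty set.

int(A) = {}
cl(A)  = {green, teal}
∂A     = {green, teal}

open subsets of A: {}; so int(A) = {}
closure: X∖int(X∖A) = X∖{blue, red, gold} = {green, teal}
∂A = {green, teal} minus {} = {green, teal}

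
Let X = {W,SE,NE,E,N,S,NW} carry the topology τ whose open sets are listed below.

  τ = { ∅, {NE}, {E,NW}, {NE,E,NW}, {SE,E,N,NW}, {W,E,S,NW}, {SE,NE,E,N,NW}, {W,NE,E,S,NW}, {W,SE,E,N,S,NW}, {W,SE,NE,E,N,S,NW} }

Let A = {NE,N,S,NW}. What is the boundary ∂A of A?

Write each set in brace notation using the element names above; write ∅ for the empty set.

open subsets of A: ∅, {NE}; so int(A) = {NE}
closure: X∖int(X∖A) = X∖∅ = {W,SE,NE,E,N,S,NW}
∂A = {W,SE,NE,E,N,S,NW} minus {NE} = {W,SE,E,N,S,NW}

{W,SE,E,N,S,NW}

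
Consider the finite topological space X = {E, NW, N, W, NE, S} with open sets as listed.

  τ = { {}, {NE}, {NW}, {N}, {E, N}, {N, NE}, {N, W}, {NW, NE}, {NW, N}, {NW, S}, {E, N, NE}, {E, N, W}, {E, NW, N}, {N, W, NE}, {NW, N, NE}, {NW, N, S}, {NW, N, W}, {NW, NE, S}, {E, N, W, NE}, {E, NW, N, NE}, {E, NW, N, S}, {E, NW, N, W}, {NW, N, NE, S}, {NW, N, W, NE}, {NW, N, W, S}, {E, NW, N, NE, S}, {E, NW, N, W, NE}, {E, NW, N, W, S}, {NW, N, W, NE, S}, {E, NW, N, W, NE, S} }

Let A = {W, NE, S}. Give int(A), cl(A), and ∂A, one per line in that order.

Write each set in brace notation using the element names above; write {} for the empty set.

int(A) = {NE}
cl(A)  = {W, NE, S}
∂A     = {W, S}

interior: largest open inside A is {NE} (from {}, {NE})
cl via duality: int({E, NW, N}) = {E, NW, N}, so X∖{E, NW, N} = {W, NE, S}
cl∖int = {W, S}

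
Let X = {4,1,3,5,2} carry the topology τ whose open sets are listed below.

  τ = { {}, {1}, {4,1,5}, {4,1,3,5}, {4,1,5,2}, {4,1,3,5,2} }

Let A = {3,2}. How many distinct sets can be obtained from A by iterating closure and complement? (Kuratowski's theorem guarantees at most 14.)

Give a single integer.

closure: X∖int(X∖A) = X∖{4,1,5} = {3,2}
Let k=closure and c=complement:
  1. A     = {3,2}
  2. cA    = {4,1,5}
  3. kcA   = {4,1,3,5,2}
  4. ckcA  = {}
— saturated at 4

4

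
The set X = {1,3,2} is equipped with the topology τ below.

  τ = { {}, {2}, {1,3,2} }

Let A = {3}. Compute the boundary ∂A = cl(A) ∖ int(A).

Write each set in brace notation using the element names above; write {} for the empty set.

{1,3}

interior: largest open inside A is {} (from {})
cl via duality: int({1,2}) = {2}, so X∖{2} = {1,3}
cl∖int = {1,3}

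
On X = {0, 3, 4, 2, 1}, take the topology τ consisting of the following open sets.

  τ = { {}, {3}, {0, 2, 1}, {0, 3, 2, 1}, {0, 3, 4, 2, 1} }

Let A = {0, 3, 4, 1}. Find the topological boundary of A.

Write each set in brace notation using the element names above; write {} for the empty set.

opens ⊆ A: {}, {3}; union → int = {3}
complement {2}; its interior {}; cl(A) = X∖{} = {0, 3, 4, 2, 1}
boundary = {0, 3, 4, 2, 1} ∖ {3} = {0, 4, 2, 1}

{0, 4, 2, 1}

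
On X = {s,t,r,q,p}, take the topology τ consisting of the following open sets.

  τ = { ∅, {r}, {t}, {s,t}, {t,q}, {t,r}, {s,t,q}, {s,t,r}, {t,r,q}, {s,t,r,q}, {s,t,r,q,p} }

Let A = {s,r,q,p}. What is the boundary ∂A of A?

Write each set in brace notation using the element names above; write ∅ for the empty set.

{s,q,p}

open subsets of A: ∅, {r}; so int(A) = {r}
closure: X∖int(X∖A) = X∖{t} = {s,r,q,p}
∂A = {s,r,q,p} minus {r} = {s,q,p}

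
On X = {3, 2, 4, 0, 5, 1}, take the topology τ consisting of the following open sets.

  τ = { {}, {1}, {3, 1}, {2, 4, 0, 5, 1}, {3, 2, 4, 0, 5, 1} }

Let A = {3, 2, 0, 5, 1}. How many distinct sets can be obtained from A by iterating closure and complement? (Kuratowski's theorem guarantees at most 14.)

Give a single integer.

6

closure: X∖int(X∖A) = X∖{} = {3, 2, 4, 0, 5, 1}
Let k=closure and c=complement:
  1. A     = {3, 2, 0, 5, 1}
  2. kA    = {3, 2, 4, 0, 5, 1}
  3. cA    = {4}
  4. ckA   = {}
  5. kcA   = {2, 4, 0, 5}
  6. ckcA  = {3, 1}
— saturated at 6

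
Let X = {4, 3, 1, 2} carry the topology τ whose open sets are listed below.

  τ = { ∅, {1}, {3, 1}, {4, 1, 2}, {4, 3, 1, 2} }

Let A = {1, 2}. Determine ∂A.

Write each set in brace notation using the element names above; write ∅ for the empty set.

opens ⊆ A: ∅, {1}; union → int = {1}
complement {4, 3}; its interior ∅; cl(A) = X∖∅ = {4, 3, 1, 2}
boundary = {4, 3, 1, 2} ∖ {1} = {4, 3, 2}

{4, 3, 2}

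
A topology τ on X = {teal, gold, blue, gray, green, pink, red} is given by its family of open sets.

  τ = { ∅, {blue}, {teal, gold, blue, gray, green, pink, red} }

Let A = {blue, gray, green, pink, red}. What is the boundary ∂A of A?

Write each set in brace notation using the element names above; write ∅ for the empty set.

opens ⊆ A: ∅, {blue}; union → int = {blue}
complement {teal, gold}; its interior ∅; cl(A) = X∖∅ = {teal, gold, blue, gray, green, pink, red}
boundary = {teal, gold, blue, gray, green, pink, red} ∖ {blue} = {teal, gold, gray, green, pink, red}

{teal, gold, gray, green, pink, red}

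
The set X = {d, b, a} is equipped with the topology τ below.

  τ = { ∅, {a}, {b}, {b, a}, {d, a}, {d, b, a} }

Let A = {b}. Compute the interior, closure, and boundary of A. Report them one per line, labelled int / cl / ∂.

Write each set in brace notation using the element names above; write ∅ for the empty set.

open subsets of A: ∅, {b}; so int(A) = {b}
closure: X∖int(X∖A) = X∖{d, a} = {b}
∂A = {b} minus {b} = ∅

int(A) = {b}
cl(A)  = {b}
∂A     = ∅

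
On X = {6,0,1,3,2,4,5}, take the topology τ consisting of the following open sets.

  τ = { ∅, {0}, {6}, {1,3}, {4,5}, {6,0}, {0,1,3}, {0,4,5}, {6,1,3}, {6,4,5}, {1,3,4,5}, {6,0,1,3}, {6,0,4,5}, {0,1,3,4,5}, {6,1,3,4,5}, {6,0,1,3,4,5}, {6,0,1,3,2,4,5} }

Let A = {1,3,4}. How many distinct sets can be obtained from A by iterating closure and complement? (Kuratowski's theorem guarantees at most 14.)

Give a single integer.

cl via duality: int({6,0,2,5}) = {6,0}, so X∖{6,0} = {1,3,2,4,5}
Write k for closure, c for complement:
  1. A     = {1,3,4}
  2. kA    = {1,3,2,4,5}
  3. cA    = {6,0,2,5}
  4. ckA   = {6,0}
  5. kcA   = {6,0,2,4,5}
  6. kckA  = {6,0,2}
  7. ckcA  = {1,3}
  8. ckckA = {1,3,4,5}
  9. kckcA = {1,3,2}
  10. ckckcA = {6,0,4,5}
applying k or c yields no new set

10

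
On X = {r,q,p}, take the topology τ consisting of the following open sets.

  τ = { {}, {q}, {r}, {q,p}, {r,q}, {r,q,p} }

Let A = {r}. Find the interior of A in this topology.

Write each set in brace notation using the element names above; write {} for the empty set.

open subsets of A: {}, {r}; so int(A) = {r}

{r}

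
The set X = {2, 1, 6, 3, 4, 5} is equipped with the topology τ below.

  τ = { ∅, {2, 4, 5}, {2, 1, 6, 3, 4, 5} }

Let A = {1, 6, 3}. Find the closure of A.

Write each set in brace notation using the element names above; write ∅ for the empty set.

{1, 6, 3}

complement {2, 4, 5}; its interior {2, 4, 5}; cl(A) = X∖{2, 4, 5} = {1, 6, 3}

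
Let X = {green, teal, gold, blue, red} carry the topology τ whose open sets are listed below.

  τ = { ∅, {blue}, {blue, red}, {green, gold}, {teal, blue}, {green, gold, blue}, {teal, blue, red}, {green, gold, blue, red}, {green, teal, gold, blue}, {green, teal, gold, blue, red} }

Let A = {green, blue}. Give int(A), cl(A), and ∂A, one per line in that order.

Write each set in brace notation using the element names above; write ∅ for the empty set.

opens ⊆ A: ∅, {blue}; union → int = {blue}
complement {teal, gold, red}; its interior ∅; cl(A) = X∖∅ = {green, teal, gold, blue, red}
boundary = {green, teal, gold, blue, red} ∖ {blue} = {green, teal, gold, red}

int(A) = {blue}
cl(A)  = {green, teal, gold, blue, red}
∂A     = {green, teal, gold, red}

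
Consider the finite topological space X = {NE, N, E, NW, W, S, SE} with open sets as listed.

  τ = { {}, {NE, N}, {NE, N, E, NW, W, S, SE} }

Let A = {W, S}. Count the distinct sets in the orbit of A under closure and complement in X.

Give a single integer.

6

complement {NE, N, E, NW, SE}; its interior {NE, N}; cl(A) = X∖{NE, N} = {E, NW, W, S, SE}
With k = closure, c = complement:
  1. A     = {W, S}
  2. kA    = {E, NW, W, S, SE}
  3. cA    = {NE, N, E, NW, SE}
  4. ckA   = {NE, N}
  5. kcA   = {NE, N, E, NW, W, S, SE}
  6. ckcA  = {}
k, c of each give nothing new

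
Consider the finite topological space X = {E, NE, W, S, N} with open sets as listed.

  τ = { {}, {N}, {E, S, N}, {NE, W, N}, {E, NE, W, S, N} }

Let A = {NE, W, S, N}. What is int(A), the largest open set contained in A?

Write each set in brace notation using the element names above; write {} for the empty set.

opens ⊆ A: {}, {N}, {NE, W, N}; union → int = {NE, W, N}

{NE, W, N}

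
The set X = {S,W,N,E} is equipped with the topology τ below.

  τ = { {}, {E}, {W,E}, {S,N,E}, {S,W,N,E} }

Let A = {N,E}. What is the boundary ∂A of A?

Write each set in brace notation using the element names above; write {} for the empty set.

{S,W,N}

interior: largest open inside A is {E} (from {}, {E})
cl via duality: int({S,W}) = {}, so X∖{} = {S,W,N,E}
cl∖int = {S,W,N}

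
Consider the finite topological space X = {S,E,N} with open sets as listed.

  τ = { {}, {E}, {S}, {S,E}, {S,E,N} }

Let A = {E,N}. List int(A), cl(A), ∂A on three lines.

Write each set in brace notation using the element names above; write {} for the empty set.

int(A) = {E}
cl(A)  = {E,N}
∂A     = {N}

U open, U⊆A: {}, {E}. int(A) = ⋃ = {E}
X∖A={S}, int(X∖A)={S}, hence cl(A)={E,N}
∂A: remove int from cl → {N}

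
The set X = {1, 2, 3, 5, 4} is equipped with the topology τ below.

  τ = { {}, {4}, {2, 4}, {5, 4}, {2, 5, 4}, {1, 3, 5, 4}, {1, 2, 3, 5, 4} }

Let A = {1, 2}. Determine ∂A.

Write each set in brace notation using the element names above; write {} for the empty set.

{1, 2, 3}

opens ⊆ A: {}; union → int = {}
complement {3, 5, 4}; its interior {5, 4}; cl(A) = X∖{5, 4} = {1, 2, 3}
boundary = {1, 2, 3} ∖ {} = {1, 2, 3}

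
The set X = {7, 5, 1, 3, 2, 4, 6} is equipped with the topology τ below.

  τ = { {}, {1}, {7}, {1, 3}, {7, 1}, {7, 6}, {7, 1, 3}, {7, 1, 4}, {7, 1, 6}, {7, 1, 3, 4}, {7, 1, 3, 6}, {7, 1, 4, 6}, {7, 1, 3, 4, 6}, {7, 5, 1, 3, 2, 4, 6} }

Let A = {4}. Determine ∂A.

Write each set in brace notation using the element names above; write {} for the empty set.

opens ⊆ A: {}; union → int = {}
complement {7, 5, 1, 3, 2, 6}; its interior {7, 1, 3, 6}; cl(A) = X∖{7, 1, 3, 6} = {5, 2, 4}
boundary = {5, 2, 4} ∖ {} = {5, 2, 4}

{5, 2, 4}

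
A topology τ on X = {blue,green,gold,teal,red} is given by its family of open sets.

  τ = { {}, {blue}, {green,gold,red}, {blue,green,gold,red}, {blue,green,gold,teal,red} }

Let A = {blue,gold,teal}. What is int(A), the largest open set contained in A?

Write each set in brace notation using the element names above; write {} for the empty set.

open subsets of A: {}, {blue}; so int(A) = {blue}

{blue}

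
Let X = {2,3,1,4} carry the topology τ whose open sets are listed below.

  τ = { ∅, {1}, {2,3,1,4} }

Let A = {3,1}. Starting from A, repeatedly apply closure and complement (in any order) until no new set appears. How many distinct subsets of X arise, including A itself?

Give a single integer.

6

cl via duality: int({2,4}) = ∅, so X∖∅ = {2,3,1,4}
Write k for closure, c for complement:
  1. A     = {3,1}
  2. kA    = {2,3,1,4}
  3. cA    = {2,4}
  4. ckA   = ∅
  5. kcA   = {2,3,4}
  6. ckcA  = {1}
applying k or c yields no new set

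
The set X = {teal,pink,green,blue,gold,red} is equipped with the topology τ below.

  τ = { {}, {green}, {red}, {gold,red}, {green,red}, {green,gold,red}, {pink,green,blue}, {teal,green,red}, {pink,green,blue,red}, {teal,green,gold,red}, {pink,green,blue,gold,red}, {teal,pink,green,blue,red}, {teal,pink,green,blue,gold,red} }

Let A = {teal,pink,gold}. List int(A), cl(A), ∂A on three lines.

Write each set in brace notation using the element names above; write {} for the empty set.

U open, U⊆A: {}. int(A) = ⋃ = {}
X∖A={green,blue,red}, int(X∖A)={green,red}, hence cl(A)={teal,pink,blue,gold}
∂A: remove int from cl → {teal,pink,blue,gold}

int(A) = {}
cl(A)  = {teal,pink,blue,gold}
∂A     = {teal,pink,blue,gold}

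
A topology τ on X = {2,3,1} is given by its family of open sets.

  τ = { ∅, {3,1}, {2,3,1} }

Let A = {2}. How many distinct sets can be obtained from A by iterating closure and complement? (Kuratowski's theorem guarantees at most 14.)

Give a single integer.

cl via duality: int({3,1}) = {3,1}, so X∖{3,1} = {2}
Write k for closure, c for complement:
  1. A     = {2}
  2. cA    = {3,1}
  3. kcA   = {2,3,1}
  4. ckcA  = ∅
applying k or c yields no new set

4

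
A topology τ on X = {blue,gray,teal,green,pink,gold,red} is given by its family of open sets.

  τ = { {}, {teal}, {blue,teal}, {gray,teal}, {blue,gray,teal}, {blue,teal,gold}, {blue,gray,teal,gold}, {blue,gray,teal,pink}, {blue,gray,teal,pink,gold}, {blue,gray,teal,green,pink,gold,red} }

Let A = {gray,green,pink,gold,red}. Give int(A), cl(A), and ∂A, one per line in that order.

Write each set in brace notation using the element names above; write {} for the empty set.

int(A) = {}
cl(A)  = {gray,green,pink,gold,red}
∂A     = {gray,green,pink,gold,red}

U open, U⊆A: {}. int(A) = ⋃ = {}
X∖A={blue,teal}, int(X∖A)={blue,teal}, hence cl(A)={gray,green,pink,gold,red}
∂A: remove int from cl → {gray,green,pink,gold,red}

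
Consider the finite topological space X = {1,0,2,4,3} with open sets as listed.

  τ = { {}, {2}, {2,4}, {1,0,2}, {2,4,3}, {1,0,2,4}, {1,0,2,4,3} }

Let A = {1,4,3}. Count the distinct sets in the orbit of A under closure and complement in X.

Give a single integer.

X∖A={0,2}, int(X∖A)={2}, hence cl(A)={1,0,4,3}
Orbit (k=closure, c=complement):
  1. A     = {1,4,3}
  2. kA    = {1,0,4,3}
  3. cA    = {0,2}
  4. ckA   = {2}
  5. kcA   = {1,0,2,4,3}
  6. ckcA  = {}
(closed under both — stop)

6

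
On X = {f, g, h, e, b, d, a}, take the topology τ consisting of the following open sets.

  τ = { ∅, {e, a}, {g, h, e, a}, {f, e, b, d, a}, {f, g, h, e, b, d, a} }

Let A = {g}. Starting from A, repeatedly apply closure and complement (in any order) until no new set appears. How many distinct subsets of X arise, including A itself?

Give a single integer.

complement {f, h, e, b, d, a}; its interior {f, e, b, d, a}; cl(A) = X∖{f, e, b, d, a} = {g, h}
With k = closure, c = complement:
  1. A     = {g}
  2. kA    = {g, h}
  3. cA    = {f, h, e, b, d, a}
  4. ckA   = {f, e, b, d, a}
  5. kcA   = {f, g, h, e, b, d, a}
  6. ckcA  = ∅
k, c of each give nothing new

6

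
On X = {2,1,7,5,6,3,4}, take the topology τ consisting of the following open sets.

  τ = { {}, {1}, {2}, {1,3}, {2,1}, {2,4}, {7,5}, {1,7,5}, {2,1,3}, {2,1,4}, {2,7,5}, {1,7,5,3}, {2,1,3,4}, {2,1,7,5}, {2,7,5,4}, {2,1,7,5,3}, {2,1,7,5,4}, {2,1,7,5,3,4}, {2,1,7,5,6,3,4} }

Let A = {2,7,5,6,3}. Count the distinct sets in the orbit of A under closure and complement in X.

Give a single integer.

10

cl via duality: int({1,4}) = {1}, so X∖{1} = {2,7,5,6,3,4}
Write k for closure, c for complement:
  1. A     = {2,7,5,6,3}
  2. kA    = {2,7,5,6,3,4}
  3. cA    = {1,4}
  4. ckA   = {1}
  5. kcA   = {1,6,3,4}
  6. kckA  = {1,6,3}
  7. ckcA  = {2,7,5}
  8. ckckA = {2,7,5,4}
  9. kckcA = {2,7,5,6,4}
  10. ckckcA = {1,3}
applying k or c yields no new set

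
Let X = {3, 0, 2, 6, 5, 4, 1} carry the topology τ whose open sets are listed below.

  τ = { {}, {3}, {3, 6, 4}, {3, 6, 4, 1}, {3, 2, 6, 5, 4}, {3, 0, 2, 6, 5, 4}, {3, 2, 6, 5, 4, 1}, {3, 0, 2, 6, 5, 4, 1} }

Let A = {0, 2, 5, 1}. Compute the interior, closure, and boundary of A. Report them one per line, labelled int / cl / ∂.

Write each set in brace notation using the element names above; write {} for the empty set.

opens ⊆ A: {}; union → int = {}
complement {3, 6, 4}; its interior {3, 6, 4}; cl(A) = X∖{3, 6, 4} = {0, 2, 5, 1}
boundary = {0, 2, 5, 1} ∖ {} = {0, 2, 5, 1}

int(A) = {}
cl(A)  = {0, 2, 5, 1}
∂A     = {0, 2, 5, 1}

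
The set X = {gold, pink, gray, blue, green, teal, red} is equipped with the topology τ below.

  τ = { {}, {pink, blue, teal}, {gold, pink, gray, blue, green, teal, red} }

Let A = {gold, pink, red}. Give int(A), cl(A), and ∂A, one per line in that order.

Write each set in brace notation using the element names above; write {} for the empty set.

int(A) = {}
cl(A)  = {gold, pink, gray, blue, green, teal, red}
∂A     = {gold, pink, gray, blue, green, teal, red}

opens ⊆ A: {}; union → int = {}
complement {gray, blue, green, teal}; its interior {}; cl(A) = X∖{} = {gold, pink, gray, blue, green, teal, red}
boundary = {gold, pink, gray, blue, green, teal, red} ∖ {} = {gold, pink, gray, blue, green, teal, red}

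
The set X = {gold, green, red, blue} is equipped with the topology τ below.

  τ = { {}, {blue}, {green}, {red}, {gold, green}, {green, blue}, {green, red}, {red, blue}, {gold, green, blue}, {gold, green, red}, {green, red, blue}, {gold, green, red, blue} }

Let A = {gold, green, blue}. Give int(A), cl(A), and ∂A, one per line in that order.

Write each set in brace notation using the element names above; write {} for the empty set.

interior: largest open inside A is {gold, green, blue} (from {}, {green}, {blue}, {gold, green}, {green, blue}, {gold, green, blue})
cl via duality: int({red}) = {red}, so X∖{red} = {gold, green, blue}
cl∖int = {}

int(A) = {gold, green, blue}
cl(A)  = {gold, green, blue}
∂A     = {}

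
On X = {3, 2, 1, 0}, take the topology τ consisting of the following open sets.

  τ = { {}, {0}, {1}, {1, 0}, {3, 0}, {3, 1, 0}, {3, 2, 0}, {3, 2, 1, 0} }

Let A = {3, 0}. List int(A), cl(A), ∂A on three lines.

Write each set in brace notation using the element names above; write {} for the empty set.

U open, U⊆A: {}, {0}, {3, 0}. int(A) = ⋃ = {3, 0}
X∖A={2, 1}, int(X∖A)={1}, hence cl(A)={3, 2, 0}
∂A: remove int from cl → {2}

int(A) = {3, 0}
cl(A)  = {3, 2, 0}
∂A     = {2}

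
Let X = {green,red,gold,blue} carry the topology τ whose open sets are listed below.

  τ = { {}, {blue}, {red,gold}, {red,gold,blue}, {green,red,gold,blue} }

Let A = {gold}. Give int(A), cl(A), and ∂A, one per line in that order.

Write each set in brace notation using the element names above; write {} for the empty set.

int(A) = {}
cl(A)  = {green,red,gold}
∂A     = {green,red,gold}

open subsets of A: {}; so int(A) = {}
closure: X∖int(X∖A) = X∖{blue} = {green,red,gold}
∂A = {green,red,gold} minus {} = {green,red,gold}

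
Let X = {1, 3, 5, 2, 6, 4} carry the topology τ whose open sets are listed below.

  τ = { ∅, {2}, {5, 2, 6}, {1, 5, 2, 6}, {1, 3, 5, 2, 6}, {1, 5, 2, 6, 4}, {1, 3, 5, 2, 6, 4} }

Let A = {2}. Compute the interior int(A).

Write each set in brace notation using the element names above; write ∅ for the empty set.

interior: largest open inside A is {2} (from ∅, {2})

{2}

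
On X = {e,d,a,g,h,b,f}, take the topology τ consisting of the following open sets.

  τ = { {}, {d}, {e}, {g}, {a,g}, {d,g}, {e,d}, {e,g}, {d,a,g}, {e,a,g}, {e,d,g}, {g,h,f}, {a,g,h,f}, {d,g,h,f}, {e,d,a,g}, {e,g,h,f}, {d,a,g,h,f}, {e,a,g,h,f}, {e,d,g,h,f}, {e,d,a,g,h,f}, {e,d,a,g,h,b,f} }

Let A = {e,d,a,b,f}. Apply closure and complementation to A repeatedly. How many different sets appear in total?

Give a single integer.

complement {g,h}; its interior {g}; cl(A) = X∖{g} = {e,d,a,h,b,f}
With k = closure, c = complement:
  1. A     = {e,d,a,b,f}
  2. kA    = {e,d,a,h,b,f}
  3. cA    = {g,h}
  4. ckA   = {g}
  5. kcA   = {a,g,h,b,f}
  6. ckcA  = {e,d}
  7. kckcA = {e,d,b}
  8. ckckcA = {a,g,h,f}
k, c of each give nothing new

8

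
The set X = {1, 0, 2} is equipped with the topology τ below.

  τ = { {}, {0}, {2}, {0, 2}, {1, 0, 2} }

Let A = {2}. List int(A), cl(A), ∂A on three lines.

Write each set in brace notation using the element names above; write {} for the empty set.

U open, U⊆A: {}, {2}. int(A) = ⋃ = {2}
X∖A={1, 0}, int(X∖A)={0}, hence cl(A)={1, 2}
∂A: remove int from cl → {1}

int(A) = {2}
cl(A)  = {1, 2}
∂A     = {1}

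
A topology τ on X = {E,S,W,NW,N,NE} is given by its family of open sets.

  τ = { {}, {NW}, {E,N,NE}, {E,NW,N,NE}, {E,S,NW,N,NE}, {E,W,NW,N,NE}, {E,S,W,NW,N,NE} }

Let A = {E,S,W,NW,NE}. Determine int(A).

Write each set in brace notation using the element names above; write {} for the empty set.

{NW}

interior: largest open inside A is {NW} (from {}, {NW})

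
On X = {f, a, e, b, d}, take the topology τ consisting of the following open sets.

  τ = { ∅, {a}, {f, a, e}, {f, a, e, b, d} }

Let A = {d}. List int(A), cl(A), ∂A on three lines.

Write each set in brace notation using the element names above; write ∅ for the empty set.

int(A) = ∅
cl(A)  = {b, d}
∂A     = {b, d}

opens ⊆ A: ∅; union → int = ∅
complement {f, a, e, b}; its interior {f, a, e}; cl(A) = X∖{f, a, e} = {b, d}
boundary = {b, d} ∖ ∅ = {b, d}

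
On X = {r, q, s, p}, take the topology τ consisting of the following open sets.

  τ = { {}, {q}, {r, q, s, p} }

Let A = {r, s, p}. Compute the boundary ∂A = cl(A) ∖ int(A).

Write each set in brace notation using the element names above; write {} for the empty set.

{r, s, p}

interior: largest open inside A is {} (from {})
cl via duality: int({q}) = {q}, so X∖{q} = {r, s, p}
cl∖int = {r, s, p}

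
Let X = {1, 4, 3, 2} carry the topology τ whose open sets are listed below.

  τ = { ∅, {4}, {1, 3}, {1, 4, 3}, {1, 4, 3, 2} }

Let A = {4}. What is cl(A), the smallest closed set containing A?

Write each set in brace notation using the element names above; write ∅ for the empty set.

{4, 2}

cl via duality: int({1, 3, 2}) = {1, 3}, so X∖{1, 3} = {4, 2}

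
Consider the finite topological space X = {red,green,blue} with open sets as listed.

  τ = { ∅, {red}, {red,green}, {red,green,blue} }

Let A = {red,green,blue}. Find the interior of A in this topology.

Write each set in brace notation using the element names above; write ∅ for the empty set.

open subsets of A: ∅, {red}, {red,green}, {red,green,blue}; so int(A) = {red,green,blue}

{red,green,blue}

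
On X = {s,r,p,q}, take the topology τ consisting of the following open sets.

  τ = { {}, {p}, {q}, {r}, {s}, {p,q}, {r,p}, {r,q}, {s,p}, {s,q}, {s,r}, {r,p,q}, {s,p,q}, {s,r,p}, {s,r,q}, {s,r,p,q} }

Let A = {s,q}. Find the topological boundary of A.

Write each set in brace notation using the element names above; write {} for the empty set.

interior: largest open inside A is {s,q} (from {}, {q}, {s}, {s,q})
cl via duality: int({r,p}) = {r,p}, so X∖{r,p} = {s,q}
cl∖int = {}

{}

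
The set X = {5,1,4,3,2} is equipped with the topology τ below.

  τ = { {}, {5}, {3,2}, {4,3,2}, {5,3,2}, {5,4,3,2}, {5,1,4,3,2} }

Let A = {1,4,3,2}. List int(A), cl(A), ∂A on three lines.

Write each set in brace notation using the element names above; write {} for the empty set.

int(A) = {4,3,2}
cl(A)  = {1,4,3,2}
∂A     = {1}

interior: largest open inside A is {4,3,2} (from {}, {3,2}, {4,3,2})
cl via duality: int({5}) = {5}, so X∖{5} = {1,4,3,2}
cl∖int = {1}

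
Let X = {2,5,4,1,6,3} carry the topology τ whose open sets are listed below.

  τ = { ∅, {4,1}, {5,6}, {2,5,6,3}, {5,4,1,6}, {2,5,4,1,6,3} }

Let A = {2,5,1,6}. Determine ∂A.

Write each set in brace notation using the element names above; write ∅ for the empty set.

U open, U⊆A: ∅, {5,6}. int(A) = ⋃ = {5,6}
X∖A={4,3}, int(X∖A)=∅, hence cl(A)={2,5,4,1,6,3}
∂A: remove int from cl → {2,4,1,3}

{2,4,1,3}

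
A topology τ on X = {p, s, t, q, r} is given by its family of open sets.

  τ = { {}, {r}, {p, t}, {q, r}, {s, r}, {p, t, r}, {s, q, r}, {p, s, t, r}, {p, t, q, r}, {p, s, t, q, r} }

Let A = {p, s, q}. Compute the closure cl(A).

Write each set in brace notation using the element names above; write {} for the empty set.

{p, s, t, q}

closure: X∖int(X∖A) = X∖{r} = {p, s, t, q}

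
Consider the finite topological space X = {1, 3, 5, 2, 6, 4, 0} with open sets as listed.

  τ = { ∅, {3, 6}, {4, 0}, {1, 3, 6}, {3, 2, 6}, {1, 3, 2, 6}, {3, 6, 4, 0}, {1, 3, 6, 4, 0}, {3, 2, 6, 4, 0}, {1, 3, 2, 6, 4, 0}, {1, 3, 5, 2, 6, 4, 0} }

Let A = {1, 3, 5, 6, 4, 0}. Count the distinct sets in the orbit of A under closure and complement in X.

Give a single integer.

X∖A={2}, int(X∖A)=∅, hence cl(A)={1, 3, 5, 2, 6, 4, 0}
Orbit (k=closure, c=complement):
  1. A     = {1, 3, 5, 6, 4, 0}
  2. kA    = {1, 3, 5, 2, 6, 4, 0}
  3. cA    = {2}
  4. ckA   = ∅
  5. kcA   = {5, 2}
  6. ckcA  = {1, 3, 6, 4, 0}
(closed under both — stop)

6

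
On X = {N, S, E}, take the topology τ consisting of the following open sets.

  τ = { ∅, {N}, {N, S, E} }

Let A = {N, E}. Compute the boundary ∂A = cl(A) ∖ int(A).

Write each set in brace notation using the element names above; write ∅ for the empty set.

open subsets of A: ∅, {N}; so int(A) = {N}
closure: X∖int(X∖A) = X∖∅ = {N, S, E}
∂A = {N, S, E} minus {N} = {S, E}

{S, E}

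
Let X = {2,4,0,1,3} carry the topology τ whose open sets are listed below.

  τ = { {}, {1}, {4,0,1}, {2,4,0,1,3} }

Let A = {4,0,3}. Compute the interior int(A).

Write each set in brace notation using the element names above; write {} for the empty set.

{}

opens ⊆ A: {}; union → int = {}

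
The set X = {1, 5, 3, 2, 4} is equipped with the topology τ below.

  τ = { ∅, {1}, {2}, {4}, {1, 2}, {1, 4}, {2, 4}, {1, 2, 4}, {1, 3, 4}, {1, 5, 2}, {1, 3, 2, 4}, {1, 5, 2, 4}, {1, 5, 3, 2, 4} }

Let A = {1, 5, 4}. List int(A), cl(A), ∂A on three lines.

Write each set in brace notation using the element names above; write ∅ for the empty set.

U open, U⊆A: ∅, {4}, {1}, {1, 4}. int(A) = ⋃ = {1, 4}
X∖A={3, 2}, int(X∖A)={2}, hence cl(A)={1, 5, 3, 4}
∂A: remove int from cl → {5, 3}

int(A) = {1, 4}
cl(A)  = {1, 5, 3, 4}
∂A     = {5, 3}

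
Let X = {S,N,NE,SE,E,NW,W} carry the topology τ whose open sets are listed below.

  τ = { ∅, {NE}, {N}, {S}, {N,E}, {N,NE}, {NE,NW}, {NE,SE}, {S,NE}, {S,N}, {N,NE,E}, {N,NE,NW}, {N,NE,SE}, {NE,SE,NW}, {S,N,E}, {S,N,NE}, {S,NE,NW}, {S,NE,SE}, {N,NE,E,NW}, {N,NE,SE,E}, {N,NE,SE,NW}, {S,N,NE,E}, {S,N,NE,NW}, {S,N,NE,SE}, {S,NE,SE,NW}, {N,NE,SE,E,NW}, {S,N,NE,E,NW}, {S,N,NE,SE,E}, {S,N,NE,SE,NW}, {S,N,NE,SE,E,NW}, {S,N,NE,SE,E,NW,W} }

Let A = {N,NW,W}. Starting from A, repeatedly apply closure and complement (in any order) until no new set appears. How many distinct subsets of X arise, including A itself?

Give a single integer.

10

complement {S,NE,SE,E}; its interior {S,NE,SE}; cl(A) = X∖{S,NE,SE} = {N,E,NW,W}
With k = closure, c = complement:
  1. A     = {N,NW,W}
  2. kA    = {N,E,NW,W}
  3. cA    = {S,NE,SE,E}
  4. ckA   = {S,NE,SE}
  5. kcA   = {S,NE,SE,E,NW,W}
  6. kckA  = {S,NE,SE,NW,W}
  7. ckcA  = {N}
  8. ckckA = {N,E}
  9. kckcA = {N,E,W}
  10. ckckcA = {S,NE,SE,NW}
k, c of each give nothing new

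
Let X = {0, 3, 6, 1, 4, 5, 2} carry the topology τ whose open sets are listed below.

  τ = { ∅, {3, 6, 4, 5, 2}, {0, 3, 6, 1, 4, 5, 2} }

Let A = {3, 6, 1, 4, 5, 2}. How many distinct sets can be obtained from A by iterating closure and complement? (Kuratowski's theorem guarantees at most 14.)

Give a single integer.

X∖A={0}, int(X∖A)=∅, hence cl(A)={0, 3, 6, 1, 4, 5, 2}
Orbit (k=closure, c=complement):
  1. A     = {3, 6, 1, 4, 5, 2}
  2. kA    = {0, 3, 6, 1, 4, 5, 2}
  3. cA    = {0}
  4. ckA   = ∅
  5. kcA   = {0, 1}
  6. ckcA  = {3, 6, 4, 5, 2}
(closed under both — stop)

6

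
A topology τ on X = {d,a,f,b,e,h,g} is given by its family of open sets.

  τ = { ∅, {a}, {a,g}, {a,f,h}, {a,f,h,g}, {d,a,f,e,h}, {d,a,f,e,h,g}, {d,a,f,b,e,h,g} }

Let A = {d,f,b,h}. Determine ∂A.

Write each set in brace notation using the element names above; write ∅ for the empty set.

interior: largest open inside A is ∅ (from ∅)
cl via duality: int({a,e,g}) = {a,g}, so X∖{a,g} = {d,f,b,e,h}
cl∖int = {d,f,b,e,h}

{d,f,b,e,h}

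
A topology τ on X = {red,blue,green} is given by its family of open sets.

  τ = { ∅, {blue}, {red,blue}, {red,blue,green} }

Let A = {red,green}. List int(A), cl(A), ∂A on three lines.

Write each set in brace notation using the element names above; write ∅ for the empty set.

opens ⊆ A: ∅; union → int = ∅
complement {blue}; its interior {blue}; cl(A) = X∖{blue} = {red,green}
boundary = {red,green} ∖ ∅ = {red,green}

int(A) = ∅
cl(A)  = {red,green}
∂A     = {red,green}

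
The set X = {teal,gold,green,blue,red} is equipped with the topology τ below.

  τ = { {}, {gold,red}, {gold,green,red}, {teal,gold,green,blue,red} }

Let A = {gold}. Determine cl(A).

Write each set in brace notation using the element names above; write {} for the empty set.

X∖A={teal,green,blue,red}, int(X∖A)={}, hence cl(A)={teal,gold,green,blue,red}

{teal,gold,green,blue,red}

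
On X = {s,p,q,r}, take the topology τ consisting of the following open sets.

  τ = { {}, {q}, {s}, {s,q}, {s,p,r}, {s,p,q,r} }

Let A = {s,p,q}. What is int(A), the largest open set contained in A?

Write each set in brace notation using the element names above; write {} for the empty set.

interior: largest open inside A is {s,q} (from {}, {q}, {s}, {s,q})

{s,q}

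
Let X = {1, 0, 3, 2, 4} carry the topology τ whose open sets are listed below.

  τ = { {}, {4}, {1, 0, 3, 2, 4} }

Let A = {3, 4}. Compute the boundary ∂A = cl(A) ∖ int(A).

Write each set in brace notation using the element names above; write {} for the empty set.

{1, 0, 3, 2}

opens ⊆ A: {}, {4}; union → int = {4}
complement {1, 0, 2}; its interior {}; cl(A) = X∖{} = {1, 0, 3, 2, 4}
boundary = {1, 0, 3, 2, 4} ∖ {4} = {1, 0, 3, 2}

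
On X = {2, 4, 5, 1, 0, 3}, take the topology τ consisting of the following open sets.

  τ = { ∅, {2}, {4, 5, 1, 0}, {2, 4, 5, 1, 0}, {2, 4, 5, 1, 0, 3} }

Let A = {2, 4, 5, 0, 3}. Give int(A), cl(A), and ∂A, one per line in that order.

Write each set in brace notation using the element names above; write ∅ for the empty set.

int(A) = {2}
cl(A)  = {2, 4, 5, 1, 0, 3}
∂A     = {4, 5, 1, 0, 3}

open subsets of A: ∅, {2}; so int(A) = {2}
closure: X∖int(X∖A) = X∖∅ = {2, 4, 5, 1, 0, 3}
∂A = {2, 4, 5, 1, 0, 3} minus {2} = {4, 5, 1, 0, 3}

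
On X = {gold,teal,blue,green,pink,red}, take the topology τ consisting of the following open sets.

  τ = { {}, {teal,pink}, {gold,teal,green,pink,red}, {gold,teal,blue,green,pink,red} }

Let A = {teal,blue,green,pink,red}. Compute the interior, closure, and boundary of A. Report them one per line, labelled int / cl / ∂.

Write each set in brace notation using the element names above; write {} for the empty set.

opens ⊆ A: {}, {teal,pink}; union → int = {teal,pink}
complement {gold}; its interior {}; cl(A) = X∖{} = {gold,teal,blue,green,pink,red}
boundary = {gold,teal,blue,green,pink,red} ∖ {teal,pink} = {gold,blue,green,red}

int(A) = {teal,pink}
cl(A)  = {gold,teal,blue,green,pink,red}
∂A     = {gold,blue,green,red}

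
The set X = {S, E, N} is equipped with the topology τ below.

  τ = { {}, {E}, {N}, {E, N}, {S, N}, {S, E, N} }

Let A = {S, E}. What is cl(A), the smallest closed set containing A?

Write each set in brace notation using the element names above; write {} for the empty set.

X∖A={N}, int(X∖A)={N}, hence cl(A)={S, E}

{S, E}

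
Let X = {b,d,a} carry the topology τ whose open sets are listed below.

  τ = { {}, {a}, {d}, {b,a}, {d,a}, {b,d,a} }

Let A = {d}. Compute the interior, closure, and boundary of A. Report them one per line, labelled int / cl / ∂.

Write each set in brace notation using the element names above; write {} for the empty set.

int(A) = {d}
cl(A)  = {d}
∂A     = {}

interior: largest open inside A is {d} (from {}, {d})
cl via duality: int({b,a}) = {b,a}, so X∖{b,a} = {d}
cl∖int = {}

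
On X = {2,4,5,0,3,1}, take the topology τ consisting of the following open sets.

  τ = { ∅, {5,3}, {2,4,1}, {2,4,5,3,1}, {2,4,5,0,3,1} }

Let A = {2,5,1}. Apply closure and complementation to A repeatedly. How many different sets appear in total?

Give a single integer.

4

X∖A={4,0,3}, int(X∖A)=∅, hence cl(A)={2,4,5,0,3,1}
Orbit (k=closure, c=complement):
  1. A     = {2,5,1}
  2. kA    = {2,4,5,0,3,1}
  3. cA    = {4,0,3}
  4. ckA   = ∅
(closed under both — stop)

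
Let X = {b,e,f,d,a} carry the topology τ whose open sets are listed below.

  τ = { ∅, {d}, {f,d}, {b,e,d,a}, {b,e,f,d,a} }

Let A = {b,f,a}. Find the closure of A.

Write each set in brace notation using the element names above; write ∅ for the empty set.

complement {e,d}; its interior {d}; cl(A) = X∖{d} = {b,e,f,a}

{b,e,f,a}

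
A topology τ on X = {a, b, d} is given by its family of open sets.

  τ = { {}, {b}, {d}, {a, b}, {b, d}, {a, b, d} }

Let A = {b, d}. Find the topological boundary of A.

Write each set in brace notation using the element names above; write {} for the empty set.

{a}

opens ⊆ A: {}, {d}, {b}, {b, d}; union → int = {b, d}
complement {a}; its interior {}; cl(A) = X∖{} = {a, b, d}
boundary = {a, b, d} ∖ {b, d} = {a}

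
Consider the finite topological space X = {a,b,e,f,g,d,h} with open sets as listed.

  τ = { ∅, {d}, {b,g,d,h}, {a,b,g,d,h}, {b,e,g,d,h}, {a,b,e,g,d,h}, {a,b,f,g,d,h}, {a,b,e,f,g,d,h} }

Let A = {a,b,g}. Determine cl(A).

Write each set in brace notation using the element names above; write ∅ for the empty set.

{a,b,e,f,g,h}

closure: X∖int(X∖A) = X∖{d} = {a,b,e,f,g,h}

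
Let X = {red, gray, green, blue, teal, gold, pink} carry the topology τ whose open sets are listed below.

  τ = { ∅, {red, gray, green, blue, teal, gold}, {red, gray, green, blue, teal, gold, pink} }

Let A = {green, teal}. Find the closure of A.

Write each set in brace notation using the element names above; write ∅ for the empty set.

X∖A={red, gray, blue, gold, pink}, int(X∖A)=∅, hence cl(A)={red, gray, green, blue, teal, gold, pink}

{red, gray, green, blue, teal, gold, pink}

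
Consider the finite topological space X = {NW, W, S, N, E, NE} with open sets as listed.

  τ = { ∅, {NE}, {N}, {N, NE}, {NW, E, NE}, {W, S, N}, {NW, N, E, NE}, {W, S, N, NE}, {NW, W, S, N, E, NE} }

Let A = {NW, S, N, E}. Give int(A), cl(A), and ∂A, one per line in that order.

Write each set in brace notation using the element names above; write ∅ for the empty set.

int(A) = {N}
cl(A)  = {NW, W, S, N, E}
∂A     = {NW, W, S, E}

interior: largest open inside A is {N} (from ∅, {N})
cl via duality: int({W, NE}) = {NE}, so X∖{NE} = {NW, W, S, N, E}
cl∖int = {NW, W, S, E}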